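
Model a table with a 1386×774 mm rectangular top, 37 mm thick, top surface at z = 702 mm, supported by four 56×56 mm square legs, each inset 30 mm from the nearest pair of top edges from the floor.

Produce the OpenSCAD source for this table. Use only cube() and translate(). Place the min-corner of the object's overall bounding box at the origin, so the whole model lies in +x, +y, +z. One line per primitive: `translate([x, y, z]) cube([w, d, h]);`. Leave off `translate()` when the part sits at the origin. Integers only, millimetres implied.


translate([0, 0, 665]) cube([1386, 774, 37]);
translate([30, 30, 0]) cube([56, 56, 665]);
translate([1300, 30, 0]) cube([56, 56, 665]);
translate([30, 688, 0]) cube([56, 56, 665]);
translate([1300, 688, 0]) cube([56, 56, 665]);


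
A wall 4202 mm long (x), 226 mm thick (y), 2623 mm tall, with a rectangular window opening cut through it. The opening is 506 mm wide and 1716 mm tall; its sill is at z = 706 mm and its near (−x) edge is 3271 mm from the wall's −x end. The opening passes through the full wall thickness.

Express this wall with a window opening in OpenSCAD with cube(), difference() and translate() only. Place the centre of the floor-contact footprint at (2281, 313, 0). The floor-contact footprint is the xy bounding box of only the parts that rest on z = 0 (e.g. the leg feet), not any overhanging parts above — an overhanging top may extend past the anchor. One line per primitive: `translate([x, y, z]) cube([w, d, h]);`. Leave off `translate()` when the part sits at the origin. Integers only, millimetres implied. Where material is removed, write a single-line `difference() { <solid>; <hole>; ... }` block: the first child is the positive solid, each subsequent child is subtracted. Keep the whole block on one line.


difference() { translate([180, 200, 0]) cube([4202, 226, 2623]); translate([3451, 200, 706]) cube([506, 226, 1716]); }


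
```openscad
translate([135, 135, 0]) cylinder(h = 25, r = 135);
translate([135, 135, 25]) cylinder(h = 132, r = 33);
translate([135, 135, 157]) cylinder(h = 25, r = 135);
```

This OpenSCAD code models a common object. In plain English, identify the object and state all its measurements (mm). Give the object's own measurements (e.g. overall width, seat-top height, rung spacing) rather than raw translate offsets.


A spool: two coaxial disc flanges of radius 135 mm and thickness 25 mm, joined by a core cylinder of radius 33 mm and height 132 mm. The lower flange rests on z = 0 and the three cylinders share a vertical axis.


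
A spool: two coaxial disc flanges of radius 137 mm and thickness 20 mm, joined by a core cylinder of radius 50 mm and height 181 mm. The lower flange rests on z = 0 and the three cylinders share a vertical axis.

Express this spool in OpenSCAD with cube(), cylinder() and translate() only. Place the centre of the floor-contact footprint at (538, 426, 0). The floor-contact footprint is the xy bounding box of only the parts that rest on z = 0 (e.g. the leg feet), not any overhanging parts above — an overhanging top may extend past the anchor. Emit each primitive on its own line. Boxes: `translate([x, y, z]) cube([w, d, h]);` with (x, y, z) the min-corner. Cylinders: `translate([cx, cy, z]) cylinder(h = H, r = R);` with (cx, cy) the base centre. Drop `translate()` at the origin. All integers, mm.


translate([538, 426, 0]) cylinder(h = 20, r = 137);
translate([538, 426, 20]) cylinder(h = 181, r = 50);
translate([538, 426, 201]) cylinder(h = 20, r = 137);


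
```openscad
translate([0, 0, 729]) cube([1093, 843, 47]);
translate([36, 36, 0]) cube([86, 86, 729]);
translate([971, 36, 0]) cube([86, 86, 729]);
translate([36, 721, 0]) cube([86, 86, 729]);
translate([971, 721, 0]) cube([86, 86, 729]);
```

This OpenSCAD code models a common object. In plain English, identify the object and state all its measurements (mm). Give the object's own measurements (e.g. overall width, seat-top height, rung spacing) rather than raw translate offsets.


A table: top 1093 mm (x) × 843 mm (y), 47 mm thick, upper face at z = 776 mm, on four 86×86 mm square legs, each inset 36 mm from the nearest pair of top edges from z = 0 to the bottom of the top.


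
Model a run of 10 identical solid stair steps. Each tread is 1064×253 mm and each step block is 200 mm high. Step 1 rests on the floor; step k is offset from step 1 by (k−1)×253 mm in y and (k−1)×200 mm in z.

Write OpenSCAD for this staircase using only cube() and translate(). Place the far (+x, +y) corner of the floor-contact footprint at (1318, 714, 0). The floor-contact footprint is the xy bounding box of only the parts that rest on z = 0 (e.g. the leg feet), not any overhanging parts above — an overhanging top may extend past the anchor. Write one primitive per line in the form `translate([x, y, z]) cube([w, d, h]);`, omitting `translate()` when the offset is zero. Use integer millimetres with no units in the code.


translate([254, 461, 0]) cube([1064, 253, 200]);
translate([254, 714, 200]) cube([1064, 253, 200]);
translate([254, 967, 400]) cube([1064, 253, 200]);
translate([254, 1220, 600]) cube([1064, 253, 200]);
translate([254, 1473, 800]) cube([1064, 253, 200]);
translate([254, 1726, 1000]) cube([1064, 253, 200]);
translate([254, 1979, 1200]) cube([1064, 253, 200]);
translate([254, 2232, 1400]) cube([1064, 253, 200]);
translate([254, 2485, 1600]) cube([1064, 253, 200]);
translate([254, 2738, 1800]) cube([1064, 253, 200]);


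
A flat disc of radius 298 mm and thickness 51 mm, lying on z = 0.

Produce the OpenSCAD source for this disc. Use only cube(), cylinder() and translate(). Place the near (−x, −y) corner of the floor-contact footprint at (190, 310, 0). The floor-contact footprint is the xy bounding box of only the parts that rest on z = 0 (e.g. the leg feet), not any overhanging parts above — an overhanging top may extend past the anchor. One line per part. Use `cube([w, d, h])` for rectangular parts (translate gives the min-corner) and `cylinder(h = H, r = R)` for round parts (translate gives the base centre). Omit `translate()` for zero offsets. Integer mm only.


translate([488, 608, 0]) cylinder(h = 51, r = 298);


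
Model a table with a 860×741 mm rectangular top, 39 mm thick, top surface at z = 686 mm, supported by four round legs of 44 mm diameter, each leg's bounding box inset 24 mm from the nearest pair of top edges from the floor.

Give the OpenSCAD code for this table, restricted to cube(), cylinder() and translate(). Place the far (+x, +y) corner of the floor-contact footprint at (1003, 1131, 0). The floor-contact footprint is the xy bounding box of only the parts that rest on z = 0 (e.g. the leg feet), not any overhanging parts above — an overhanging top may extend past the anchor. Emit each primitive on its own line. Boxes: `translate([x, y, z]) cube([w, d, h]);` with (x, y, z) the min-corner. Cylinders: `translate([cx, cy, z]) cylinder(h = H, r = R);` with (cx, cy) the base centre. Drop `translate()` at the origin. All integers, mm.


translate([167, 414, 647]) cube([860, 741, 39]);
translate([213, 460, 0]) cylinder(h = 647, r = 22);
translate([981, 460, 0]) cylinder(h = 647, r = 22);
translate([213, 1109, 0]) cylinder(h = 647, r = 22);
translate([981, 1109, 0]) cylinder(h = 647, r = 22);


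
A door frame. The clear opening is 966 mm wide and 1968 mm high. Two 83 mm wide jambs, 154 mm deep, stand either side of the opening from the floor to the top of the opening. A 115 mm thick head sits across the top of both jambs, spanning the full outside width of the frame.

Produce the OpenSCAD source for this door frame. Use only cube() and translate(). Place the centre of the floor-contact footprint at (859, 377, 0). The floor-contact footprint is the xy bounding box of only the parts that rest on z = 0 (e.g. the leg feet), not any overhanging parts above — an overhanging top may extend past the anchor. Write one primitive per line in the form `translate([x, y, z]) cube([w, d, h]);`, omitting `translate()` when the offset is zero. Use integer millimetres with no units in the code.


translate([293, 300, 0]) cube([83, 154, 1968]);
translate([1342, 300, 0]) cube([83, 154, 1968]);
translate([293, 300, 1968]) cube([1132, 154, 115]);


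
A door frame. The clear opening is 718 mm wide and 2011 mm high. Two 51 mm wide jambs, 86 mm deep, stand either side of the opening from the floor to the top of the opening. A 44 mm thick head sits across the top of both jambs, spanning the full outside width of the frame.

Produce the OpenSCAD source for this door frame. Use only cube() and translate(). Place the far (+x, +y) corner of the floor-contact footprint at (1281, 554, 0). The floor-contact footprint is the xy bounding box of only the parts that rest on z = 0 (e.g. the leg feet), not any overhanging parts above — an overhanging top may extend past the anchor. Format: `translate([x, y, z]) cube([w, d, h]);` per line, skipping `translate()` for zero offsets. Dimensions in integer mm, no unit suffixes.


translate([461, 468, 0]) cube([51, 86, 2011]);
translate([1230, 468, 0]) cube([51, 86, 2011]);
translate([461, 468, 2011]) cube([820, 86, 44]);


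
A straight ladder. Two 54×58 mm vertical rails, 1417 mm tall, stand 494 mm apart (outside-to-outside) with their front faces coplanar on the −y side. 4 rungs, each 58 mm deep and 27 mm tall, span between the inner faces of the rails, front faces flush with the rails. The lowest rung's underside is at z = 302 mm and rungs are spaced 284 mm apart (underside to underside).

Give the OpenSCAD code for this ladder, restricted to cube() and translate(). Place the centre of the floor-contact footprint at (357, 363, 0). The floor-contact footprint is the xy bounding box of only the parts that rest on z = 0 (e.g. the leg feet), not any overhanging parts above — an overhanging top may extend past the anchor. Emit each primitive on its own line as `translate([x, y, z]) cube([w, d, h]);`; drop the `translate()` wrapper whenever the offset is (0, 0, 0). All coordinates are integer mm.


translate([110, 334, 0]) cube([54, 58, 1417]);
translate([550, 334, 0]) cube([54, 58, 1417]);
translate([164, 334, 302]) cube([386, 58, 27]);
translate([164, 334, 586]) cube([386, 58, 27]);
translate([164, 334, 870]) cube([386, 58, 27]);
translate([164, 334, 1154]) cube([386, 58, 27]);


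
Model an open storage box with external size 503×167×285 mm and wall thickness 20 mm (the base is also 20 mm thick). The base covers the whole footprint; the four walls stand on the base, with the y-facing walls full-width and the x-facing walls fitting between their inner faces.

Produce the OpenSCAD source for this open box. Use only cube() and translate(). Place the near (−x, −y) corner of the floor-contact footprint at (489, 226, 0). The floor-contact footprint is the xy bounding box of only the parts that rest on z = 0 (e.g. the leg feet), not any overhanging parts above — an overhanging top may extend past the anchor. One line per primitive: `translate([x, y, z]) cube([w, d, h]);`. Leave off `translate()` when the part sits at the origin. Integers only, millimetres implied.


translate([489, 226, 0]) cube([503, 167, 20]);
translate([489, 226, 20]) cube([503, 20, 265]);
translate([489, 373, 20]) cube([503, 20, 265]);
translate([489, 246, 20]) cube([20, 127, 265]);
translate([972, 246, 20]) cube([20, 127, 265]);


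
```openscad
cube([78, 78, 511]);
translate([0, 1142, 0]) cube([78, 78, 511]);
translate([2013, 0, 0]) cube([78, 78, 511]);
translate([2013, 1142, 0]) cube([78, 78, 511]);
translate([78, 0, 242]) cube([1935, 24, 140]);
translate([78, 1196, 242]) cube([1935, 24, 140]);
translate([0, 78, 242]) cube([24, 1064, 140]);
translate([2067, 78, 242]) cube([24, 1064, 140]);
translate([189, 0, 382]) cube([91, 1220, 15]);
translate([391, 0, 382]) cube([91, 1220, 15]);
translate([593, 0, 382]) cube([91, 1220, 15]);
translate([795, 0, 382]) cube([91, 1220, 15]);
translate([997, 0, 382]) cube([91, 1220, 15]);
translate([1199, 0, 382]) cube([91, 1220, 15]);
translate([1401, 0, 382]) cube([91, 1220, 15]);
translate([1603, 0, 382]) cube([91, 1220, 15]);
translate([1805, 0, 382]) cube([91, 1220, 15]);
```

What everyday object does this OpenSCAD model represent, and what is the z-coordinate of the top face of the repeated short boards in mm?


A bed frame. The slat-top height is 397 mm.

Four posts, four rails, and a row of slats — a bed frame. Slats sit on the rails at z = 242 + 140 = 382; with slat thickness 15, the top is 397 mm.


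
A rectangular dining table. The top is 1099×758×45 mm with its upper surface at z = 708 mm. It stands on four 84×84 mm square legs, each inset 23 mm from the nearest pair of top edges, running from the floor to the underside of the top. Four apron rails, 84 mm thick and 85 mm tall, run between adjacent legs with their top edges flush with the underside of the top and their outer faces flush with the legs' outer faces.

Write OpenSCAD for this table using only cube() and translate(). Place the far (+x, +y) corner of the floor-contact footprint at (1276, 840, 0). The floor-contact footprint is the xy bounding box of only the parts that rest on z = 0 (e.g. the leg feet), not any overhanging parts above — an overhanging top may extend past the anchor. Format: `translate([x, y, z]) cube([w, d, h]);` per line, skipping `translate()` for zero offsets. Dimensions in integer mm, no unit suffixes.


// leg_h = 708 - 45 = 663
// apron z = 663 - 85 = 578
translate([200, 105, 663]) cube([1099, 758, 45]);
translate([223, 128, 0]) cube([84, 84, 663]);
translate([1192, 128, 0]) cube([84, 84, 663]);
translate([223, 756, 0]) cube([84, 84, 663]);
translate([1192, 756, 0]) cube([84, 84, 663]);
translate([307, 128, 578]) cube([885, 84, 85]);
translate([307, 756, 578]) cube([885, 84, 85]);
translate([223, 212, 578]) cube([84, 544, 85]);
translate([1192, 212, 578]) cube([84, 544, 85]);


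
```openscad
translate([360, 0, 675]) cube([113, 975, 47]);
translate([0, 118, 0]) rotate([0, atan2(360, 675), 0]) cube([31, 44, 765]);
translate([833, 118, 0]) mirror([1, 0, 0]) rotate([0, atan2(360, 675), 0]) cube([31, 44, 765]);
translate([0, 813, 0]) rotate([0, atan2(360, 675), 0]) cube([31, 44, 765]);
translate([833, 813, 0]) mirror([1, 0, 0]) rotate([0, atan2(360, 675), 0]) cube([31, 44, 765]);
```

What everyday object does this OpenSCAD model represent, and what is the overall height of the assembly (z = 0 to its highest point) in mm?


A sawhorse. The overall height is 722 mm.

A beam across two mirrored pairs of raked legs — a sawhorse. The beam's underside is at z = 675 (matching the legs' vertical rise in atan2(360, 675)) and the beam is 47 mm tall, so its top is at 675 + 47 = 722 mm. The raked legs top out at the beam's underside, so that is the highest point.


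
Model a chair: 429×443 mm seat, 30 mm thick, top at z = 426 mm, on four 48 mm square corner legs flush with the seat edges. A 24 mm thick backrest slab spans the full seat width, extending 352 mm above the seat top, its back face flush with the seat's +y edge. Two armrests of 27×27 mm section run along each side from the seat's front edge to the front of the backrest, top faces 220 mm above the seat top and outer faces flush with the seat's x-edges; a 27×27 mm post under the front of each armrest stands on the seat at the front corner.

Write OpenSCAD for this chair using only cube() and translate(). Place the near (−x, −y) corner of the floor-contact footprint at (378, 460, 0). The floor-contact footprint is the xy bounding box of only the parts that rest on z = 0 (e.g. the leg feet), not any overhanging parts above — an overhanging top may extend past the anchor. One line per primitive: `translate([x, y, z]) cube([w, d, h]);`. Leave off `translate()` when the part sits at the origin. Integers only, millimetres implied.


translate([378, 460, 396]) cube([429, 443, 30]);
translate([378, 460, 0]) cube([48, 48, 396]);
translate([759, 460, 0]) cube([48, 48, 396]);
translate([378, 855, 0]) cube([48, 48, 396]);
translate([759, 855, 0]) cube([48, 48, 396]);
translate([378, 879, 426]) cube([429, 24, 352]);
translate([378, 460, 619]) cube([27, 419, 27]);
translate([780, 460, 619]) cube([27, 419, 27]);
translate([378, 460, 426]) cube([27, 27, 193]);
translate([780, 460, 426]) cube([27, 27, 193]);


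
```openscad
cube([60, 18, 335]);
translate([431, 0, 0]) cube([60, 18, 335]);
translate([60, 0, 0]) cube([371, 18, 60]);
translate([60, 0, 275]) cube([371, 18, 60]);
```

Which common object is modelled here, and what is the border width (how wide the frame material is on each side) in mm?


A picture frame. The border width is 60 mm.

Four thin pieces enclosing a rectangular opening — a picture frame. The two full-height stiles are 335 mm tall; the top rail sits at z = 275 and is 60 mm tall, so the border above the opening is 335 − 275 = 60 mm, matching the stile x-width.


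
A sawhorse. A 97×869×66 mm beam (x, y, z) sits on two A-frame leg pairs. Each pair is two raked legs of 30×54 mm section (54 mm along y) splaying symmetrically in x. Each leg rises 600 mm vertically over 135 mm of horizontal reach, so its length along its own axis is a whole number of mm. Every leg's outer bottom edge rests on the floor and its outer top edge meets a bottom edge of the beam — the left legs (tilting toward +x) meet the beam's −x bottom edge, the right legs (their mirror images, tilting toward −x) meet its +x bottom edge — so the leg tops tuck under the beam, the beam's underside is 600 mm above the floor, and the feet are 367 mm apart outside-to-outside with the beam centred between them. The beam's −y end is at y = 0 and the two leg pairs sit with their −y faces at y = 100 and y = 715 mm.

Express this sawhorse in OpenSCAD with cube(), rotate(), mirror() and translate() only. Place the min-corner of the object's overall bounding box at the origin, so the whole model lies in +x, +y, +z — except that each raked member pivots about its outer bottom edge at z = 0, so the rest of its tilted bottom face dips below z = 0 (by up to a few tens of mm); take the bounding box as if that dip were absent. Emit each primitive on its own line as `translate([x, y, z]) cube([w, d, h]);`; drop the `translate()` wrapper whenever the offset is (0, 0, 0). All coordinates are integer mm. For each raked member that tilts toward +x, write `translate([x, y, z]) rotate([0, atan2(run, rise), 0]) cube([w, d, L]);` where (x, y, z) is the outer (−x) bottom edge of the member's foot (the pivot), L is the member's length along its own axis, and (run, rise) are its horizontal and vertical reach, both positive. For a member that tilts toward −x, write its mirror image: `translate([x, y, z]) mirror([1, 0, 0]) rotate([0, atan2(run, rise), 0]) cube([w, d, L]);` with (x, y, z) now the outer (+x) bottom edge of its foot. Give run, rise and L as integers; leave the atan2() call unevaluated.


translate([135, 0, 600]) cube([97, 869, 66]);
translate([0, 100, 0]) rotate([0, atan2(135, 600), 0]) cube([30, 54, 615]);
translate([367, 100, 0]) mirror([1, 0, 0]) rotate([0, atan2(135, 600), 0]) cube([30, 54, 615]);
translate([0, 715, 0]) rotate([0, atan2(135, 600), 0]) cube([30, 54, 615]);
translate([367, 715, 0]) mirror([1, 0, 0]) rotate([0, atan2(135, 600), 0]) cube([30, 54, 615]);


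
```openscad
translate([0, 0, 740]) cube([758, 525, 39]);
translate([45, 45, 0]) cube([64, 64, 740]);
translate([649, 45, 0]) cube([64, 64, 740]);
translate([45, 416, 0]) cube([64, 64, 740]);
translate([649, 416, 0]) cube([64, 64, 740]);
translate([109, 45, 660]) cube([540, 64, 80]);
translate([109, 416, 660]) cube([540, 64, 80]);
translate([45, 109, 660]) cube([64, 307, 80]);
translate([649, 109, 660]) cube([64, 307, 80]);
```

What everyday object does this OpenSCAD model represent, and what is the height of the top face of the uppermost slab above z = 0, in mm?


A table. The table height is 779 mm.

A 758×525×39 slab sits at z = 740 on four 64 mm square posts — a table. The top surface is at 740 + 39 = 779 mm.


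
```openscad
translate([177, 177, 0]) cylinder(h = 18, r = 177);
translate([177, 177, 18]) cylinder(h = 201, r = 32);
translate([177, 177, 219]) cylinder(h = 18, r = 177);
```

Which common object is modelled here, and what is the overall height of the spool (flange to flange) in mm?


A spool. The overall height is 237 mm.

Three coaxial cylinders, large–small–large — a spool. Two 18 mm flanges and a 201 mm core give 18 + 201 + 18 = 237 mm.


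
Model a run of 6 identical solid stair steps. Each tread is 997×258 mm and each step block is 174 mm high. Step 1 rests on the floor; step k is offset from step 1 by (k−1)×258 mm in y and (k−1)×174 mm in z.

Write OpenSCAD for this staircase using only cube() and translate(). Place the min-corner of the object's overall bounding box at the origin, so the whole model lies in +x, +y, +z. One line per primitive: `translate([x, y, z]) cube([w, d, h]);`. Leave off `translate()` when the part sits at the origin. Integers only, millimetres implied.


cube([997, 258, 174]);
translate([0, 258, 174]) cube([997, 258, 174]);
translate([0, 516, 348]) cube([997, 258, 174]);
translate([0, 774, 522]) cube([997, 258, 174]);
translate([0, 1032, 696]) cube([997, 258, 174]);
translate([0, 1290, 870]) cube([997, 258, 174]);


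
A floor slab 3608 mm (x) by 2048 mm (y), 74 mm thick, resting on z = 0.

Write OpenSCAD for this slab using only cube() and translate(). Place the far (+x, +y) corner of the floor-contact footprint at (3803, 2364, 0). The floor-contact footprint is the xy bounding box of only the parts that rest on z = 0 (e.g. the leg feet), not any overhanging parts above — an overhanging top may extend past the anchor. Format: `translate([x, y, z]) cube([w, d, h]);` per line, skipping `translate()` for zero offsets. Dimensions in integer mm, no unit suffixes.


translate([195, 316, 0]) cube([3608, 2048, 74]);


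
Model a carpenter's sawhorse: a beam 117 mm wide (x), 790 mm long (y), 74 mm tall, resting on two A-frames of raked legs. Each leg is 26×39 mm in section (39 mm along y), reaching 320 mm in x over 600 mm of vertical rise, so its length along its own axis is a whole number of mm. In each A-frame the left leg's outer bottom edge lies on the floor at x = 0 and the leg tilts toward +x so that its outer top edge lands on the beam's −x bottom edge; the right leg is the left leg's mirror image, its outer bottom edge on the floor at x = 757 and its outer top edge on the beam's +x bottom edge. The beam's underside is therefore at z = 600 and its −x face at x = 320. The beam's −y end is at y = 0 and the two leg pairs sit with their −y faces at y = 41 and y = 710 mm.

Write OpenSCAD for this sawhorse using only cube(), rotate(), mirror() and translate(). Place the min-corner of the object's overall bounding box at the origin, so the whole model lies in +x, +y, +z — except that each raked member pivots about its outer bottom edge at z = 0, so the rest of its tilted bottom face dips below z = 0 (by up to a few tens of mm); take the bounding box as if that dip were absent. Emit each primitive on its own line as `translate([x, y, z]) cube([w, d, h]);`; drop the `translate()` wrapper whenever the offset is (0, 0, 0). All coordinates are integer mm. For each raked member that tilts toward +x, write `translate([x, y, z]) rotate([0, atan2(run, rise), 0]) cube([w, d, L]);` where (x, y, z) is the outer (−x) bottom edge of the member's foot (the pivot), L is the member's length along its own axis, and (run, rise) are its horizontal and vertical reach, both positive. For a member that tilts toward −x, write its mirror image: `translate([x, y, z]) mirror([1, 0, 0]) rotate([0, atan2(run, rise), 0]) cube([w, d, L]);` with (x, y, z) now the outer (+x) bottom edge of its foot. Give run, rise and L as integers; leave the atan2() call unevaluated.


translate([320, 0, 600]) cube([117, 790, 74]);
translate([0, 41, 0]) rotate([0, atan2(320, 600), 0]) cube([26, 39, 680]);
translate([757, 41, 0]) mirror([1, 0, 0]) rotate([0, atan2(320, 600), 0]) cube([26, 39, 680]);
translate([0, 710, 0]) rotate([0, atan2(320, 600), 0]) cube([26, 39, 680]);
translate([757, 710, 0]) mirror([1, 0, 0]) rotate([0, atan2(320, 600), 0]) cube([26, 39, 680]);


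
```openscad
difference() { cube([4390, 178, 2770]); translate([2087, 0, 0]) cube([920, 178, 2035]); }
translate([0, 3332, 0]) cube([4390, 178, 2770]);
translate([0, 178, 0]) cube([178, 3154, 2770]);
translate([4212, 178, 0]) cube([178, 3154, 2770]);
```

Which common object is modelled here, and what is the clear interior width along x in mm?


A single room. The interior width is 4034 mm.

Four walls enclosing a rectangle with a door in the front wall — a room. Outside width 4390 minus two 178 mm walls gives 4034 mm.


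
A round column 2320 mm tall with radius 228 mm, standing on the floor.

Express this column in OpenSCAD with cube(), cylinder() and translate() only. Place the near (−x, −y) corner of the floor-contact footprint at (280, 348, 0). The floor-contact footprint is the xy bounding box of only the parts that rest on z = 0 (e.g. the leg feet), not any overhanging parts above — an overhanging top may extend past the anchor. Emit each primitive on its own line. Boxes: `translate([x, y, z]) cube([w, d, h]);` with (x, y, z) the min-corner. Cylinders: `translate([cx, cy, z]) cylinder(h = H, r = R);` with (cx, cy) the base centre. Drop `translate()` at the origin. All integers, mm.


translate([508, 576, 0]) cylinder(h = 2320, r = 228);


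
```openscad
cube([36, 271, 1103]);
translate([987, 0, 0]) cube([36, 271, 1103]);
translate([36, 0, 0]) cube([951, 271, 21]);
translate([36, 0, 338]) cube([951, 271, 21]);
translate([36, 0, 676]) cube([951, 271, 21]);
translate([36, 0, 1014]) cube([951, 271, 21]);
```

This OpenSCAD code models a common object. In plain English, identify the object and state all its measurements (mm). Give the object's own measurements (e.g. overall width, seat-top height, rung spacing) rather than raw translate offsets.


An open bookshelf. Two side panels, each 36 mm thick, 271 mm deep and 1103 mm tall, stand 1023 mm apart (outside-to-outside). Between them sit 4 shelves, each 21 mm thick and 271 mm deep, spanning the full gap between the sides. The bottom shelf rests on the floor (its underside at z = 0) and the clear gap between one shelf's top and the next shelf's underside is 317 mm.


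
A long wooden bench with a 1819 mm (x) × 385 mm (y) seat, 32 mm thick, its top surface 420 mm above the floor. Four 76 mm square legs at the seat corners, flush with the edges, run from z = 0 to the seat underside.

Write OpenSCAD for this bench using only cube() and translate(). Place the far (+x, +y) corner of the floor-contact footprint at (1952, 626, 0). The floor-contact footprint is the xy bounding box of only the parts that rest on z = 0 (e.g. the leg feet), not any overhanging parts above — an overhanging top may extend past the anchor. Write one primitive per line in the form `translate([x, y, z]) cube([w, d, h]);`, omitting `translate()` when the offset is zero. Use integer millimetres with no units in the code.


translate([133, 241, 388]) cube([1819, 385, 32]);
translate([133, 241, 0]) cube([76, 76, 388]);
translate([133, 550, 0]) cube([76, 76, 388]);
translate([1876, 241, 0]) cube([76, 76, 388]);
translate([1876, 550, 0]) cube([76, 76, 388]);


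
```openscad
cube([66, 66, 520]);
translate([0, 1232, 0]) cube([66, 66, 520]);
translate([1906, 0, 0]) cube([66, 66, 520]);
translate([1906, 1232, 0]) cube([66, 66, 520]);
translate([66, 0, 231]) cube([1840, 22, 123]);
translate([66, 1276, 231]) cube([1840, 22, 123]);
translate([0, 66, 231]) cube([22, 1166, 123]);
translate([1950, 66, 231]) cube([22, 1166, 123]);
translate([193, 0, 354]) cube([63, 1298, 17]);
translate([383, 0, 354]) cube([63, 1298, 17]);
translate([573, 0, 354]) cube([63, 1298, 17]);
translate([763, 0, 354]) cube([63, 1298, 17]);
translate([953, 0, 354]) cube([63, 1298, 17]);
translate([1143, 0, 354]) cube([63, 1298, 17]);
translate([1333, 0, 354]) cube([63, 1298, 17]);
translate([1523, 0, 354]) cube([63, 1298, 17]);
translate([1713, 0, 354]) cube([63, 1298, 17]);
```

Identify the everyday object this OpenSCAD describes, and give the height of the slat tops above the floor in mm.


A bed frame. The slat-top height is 371 mm.

Four posts, four rails, and a row of slats — a bed frame. Slats sit on the rails at z = 231 + 123 = 354; with slat thickness 17, the top is 371 mm.


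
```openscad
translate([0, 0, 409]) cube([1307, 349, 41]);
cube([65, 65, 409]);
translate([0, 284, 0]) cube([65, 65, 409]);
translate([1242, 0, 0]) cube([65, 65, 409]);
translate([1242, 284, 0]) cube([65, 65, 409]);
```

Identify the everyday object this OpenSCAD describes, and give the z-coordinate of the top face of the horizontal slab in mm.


A bench. The seat-top height is 450 mm.

A long slab on four corner posts — a bench. The slab sits at z = 409 with thickness 41, so the top is 409 + 41 = 450 mm.


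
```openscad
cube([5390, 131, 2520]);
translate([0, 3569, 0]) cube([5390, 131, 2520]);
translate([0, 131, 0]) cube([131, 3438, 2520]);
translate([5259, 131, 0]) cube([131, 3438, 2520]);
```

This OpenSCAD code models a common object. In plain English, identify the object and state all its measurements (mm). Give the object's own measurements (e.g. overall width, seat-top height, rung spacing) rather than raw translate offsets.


The wall frame of a small rectangular building: four walls, each 2520 mm tall and 131 mm thick, enclosing a footprint 5390 mm (x) by 3700 mm (y) outside-to-outside, with no floor or roof. The front and back walls (the −y and +y sides) span the full width; the two side walls fit between them.


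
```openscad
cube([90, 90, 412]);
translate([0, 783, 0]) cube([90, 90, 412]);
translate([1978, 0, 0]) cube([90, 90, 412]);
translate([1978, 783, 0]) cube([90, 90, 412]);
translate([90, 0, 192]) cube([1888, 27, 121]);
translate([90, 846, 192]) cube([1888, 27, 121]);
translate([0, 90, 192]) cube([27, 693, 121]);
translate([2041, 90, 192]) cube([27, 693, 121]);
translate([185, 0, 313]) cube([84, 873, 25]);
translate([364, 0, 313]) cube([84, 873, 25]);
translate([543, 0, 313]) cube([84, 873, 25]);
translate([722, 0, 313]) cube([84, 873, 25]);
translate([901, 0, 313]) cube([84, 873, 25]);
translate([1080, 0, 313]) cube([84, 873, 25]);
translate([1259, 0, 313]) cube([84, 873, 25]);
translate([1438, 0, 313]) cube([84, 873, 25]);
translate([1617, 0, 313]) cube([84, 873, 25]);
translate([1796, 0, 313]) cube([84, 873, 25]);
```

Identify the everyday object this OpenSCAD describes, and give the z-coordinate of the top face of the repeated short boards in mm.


A bed frame. The slat-top height is 338 mm.

Four posts, four rails, and a row of slats — a bed frame. Slats sit on the rails at z = 192 + 121 = 313; with slat thickness 25, the top is 338 mm.


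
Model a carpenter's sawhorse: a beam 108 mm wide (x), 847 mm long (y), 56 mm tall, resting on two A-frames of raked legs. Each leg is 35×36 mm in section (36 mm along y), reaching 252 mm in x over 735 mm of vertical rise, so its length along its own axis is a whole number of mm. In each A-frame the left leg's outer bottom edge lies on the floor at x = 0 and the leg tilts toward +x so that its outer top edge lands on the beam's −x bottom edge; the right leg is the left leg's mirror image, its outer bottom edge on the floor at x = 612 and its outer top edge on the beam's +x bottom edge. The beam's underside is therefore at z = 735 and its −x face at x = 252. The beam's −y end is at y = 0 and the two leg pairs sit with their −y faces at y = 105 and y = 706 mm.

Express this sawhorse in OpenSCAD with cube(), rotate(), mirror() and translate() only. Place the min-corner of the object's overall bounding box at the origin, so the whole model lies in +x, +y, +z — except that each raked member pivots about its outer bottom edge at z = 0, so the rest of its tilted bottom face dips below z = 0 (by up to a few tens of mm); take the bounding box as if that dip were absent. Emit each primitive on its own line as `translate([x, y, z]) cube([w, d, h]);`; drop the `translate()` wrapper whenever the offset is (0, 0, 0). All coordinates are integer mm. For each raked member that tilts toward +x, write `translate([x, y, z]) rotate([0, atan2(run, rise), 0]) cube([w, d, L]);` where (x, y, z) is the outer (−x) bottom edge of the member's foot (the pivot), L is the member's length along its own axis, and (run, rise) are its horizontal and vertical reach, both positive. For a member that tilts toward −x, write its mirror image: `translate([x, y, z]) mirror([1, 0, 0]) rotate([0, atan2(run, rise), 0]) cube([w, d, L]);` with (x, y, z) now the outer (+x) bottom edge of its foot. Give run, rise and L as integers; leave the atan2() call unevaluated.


translate([252, 0, 735]) cube([108, 847, 56]);
translate([0, 105, 0]) rotate([0, atan2(252, 735), 0]) cube([35, 36, 777]);
translate([612, 105, 0]) mirror([1, 0, 0]) rotate([0, atan2(252, 735), 0]) cube([35, 36, 777]);
translate([0, 706, 0]) rotate([0, atan2(252, 735), 0]) cube([35, 36, 777]);
translate([612, 706, 0]) mirror([1, 0, 0]) rotate([0, atan2(252, 735), 0]) cube([35, 36, 777]);


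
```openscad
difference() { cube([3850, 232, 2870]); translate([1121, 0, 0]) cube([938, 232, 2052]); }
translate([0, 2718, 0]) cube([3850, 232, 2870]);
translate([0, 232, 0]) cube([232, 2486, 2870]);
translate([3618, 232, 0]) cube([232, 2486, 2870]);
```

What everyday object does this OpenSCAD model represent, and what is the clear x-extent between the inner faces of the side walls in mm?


A single room. The interior width is 3386 mm.

Four walls enclosing a rectangle with a door in the front wall — a room. Outside width 3850 minus two 232 mm walls gives 3386 mm.


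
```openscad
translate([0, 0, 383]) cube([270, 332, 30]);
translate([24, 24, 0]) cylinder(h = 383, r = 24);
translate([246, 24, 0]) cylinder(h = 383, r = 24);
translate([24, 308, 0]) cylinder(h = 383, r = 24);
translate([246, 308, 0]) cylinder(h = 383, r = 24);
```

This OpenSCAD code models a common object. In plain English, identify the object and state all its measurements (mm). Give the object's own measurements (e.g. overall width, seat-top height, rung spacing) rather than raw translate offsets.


A simple wooden stool: a rectangular seat 270 mm (x) by 332 mm (y), 30 mm thick, top face at z = 413 mm, on four round legs, each 48 mm in diameter. The legs rest on z = 0, each leg's axis is inset half a diameter from the nearest pair of seat edges (so the leg's bounding box is flush with the corner).


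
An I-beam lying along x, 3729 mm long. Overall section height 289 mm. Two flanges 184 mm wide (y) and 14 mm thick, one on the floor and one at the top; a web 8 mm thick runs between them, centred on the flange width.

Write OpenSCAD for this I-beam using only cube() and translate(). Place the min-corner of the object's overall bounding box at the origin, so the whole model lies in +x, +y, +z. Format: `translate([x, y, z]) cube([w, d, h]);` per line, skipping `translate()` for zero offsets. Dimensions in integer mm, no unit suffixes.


cube([3729, 184, 14]);
translate([0, 88, 14]) cube([3729, 8, 261]);
translate([0, 0, 275]) cube([3729, 184, 14]);


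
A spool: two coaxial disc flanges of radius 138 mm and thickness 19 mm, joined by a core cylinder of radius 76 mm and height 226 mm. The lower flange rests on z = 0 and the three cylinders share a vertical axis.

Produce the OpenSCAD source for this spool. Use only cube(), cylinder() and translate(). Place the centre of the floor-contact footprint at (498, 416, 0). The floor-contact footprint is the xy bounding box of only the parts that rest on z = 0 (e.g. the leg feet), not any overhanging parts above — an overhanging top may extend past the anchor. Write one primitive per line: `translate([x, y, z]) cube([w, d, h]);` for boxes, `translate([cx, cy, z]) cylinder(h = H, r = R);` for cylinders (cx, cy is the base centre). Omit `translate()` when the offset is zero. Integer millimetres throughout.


translate([498, 416, 0]) cylinder(h = 19, r = 138);
translate([498, 416, 19]) cylinder(h = 226, r = 76);
translate([498, 416, 245]) cylinder(h = 19, r = 138);


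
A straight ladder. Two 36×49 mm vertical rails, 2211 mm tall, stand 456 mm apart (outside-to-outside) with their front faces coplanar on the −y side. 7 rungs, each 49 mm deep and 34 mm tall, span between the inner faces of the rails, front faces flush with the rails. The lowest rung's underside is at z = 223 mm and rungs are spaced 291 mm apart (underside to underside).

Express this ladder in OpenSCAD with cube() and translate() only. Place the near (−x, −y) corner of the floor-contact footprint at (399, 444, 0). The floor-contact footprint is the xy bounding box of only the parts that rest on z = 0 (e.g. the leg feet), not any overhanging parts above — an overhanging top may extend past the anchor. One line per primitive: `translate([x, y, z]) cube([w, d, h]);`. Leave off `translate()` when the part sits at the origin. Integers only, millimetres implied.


translate([399, 444, 0]) cube([36, 49, 2211]);
translate([819, 444, 0]) cube([36, 49, 2211]);
translate([435, 444, 223]) cube([384, 49, 34]);
translate([435, 444, 514]) cube([384, 49, 34]);
translate([435, 444, 805]) cube([384, 49, 34]);
translate([435, 444, 1096]) cube([384, 49, 34]);
translate([435, 444, 1387]) cube([384, 49, 34]);
translate([435, 444, 1678]) cube([384, 49, 34]);
translate([435, 444, 1969]) cube([384, 49, 34]);


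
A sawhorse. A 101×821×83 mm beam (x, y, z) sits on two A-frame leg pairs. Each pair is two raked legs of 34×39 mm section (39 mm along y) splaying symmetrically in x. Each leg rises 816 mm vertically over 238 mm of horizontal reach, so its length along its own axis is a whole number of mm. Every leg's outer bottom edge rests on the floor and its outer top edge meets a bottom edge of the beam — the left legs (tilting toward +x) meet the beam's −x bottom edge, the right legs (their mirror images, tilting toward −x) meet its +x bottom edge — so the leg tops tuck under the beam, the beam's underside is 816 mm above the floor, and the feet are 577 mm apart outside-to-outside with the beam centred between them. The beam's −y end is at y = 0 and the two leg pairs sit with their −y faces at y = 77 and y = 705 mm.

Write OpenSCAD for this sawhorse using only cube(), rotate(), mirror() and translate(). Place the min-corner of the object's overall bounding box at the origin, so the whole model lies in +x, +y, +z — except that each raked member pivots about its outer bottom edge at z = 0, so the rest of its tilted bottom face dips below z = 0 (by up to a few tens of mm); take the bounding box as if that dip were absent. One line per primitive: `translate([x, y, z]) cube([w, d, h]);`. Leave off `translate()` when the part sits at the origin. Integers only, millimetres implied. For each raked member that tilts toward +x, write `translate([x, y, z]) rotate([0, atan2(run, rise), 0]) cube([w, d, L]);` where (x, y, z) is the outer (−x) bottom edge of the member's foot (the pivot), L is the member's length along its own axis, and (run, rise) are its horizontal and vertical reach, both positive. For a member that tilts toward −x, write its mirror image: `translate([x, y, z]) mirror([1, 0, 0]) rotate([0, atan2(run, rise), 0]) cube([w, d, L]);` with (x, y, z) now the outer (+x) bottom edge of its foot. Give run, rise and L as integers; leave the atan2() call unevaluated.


translate([238, 0, 816]) cube([101, 821, 83]);
translate([0, 77, 0]) rotate([0, atan2(238, 816), 0]) cube([34, 39, 850]);
translate([577, 77, 0]) mirror([1, 0, 0]) rotate([0, atan2(238, 816), 0]) cube([34, 39, 850]);
translate([0, 705, 0]) rotate([0, atan2(238, 816), 0]) cube([34, 39, 850]);
translate([577, 705, 0]) mirror([1, 0, 0]) rotate([0, atan2(238, 816), 0]) cube([34, 39, 850]);


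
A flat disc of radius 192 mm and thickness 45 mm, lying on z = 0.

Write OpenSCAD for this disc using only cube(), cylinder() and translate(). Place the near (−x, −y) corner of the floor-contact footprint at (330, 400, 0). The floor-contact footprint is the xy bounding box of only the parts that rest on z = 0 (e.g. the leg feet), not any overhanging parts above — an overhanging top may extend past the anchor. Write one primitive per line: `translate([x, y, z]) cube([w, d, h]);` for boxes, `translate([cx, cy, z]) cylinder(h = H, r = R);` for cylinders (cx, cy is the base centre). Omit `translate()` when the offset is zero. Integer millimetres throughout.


translate([522, 592, 0]) cylinder(h = 45, r = 192);
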